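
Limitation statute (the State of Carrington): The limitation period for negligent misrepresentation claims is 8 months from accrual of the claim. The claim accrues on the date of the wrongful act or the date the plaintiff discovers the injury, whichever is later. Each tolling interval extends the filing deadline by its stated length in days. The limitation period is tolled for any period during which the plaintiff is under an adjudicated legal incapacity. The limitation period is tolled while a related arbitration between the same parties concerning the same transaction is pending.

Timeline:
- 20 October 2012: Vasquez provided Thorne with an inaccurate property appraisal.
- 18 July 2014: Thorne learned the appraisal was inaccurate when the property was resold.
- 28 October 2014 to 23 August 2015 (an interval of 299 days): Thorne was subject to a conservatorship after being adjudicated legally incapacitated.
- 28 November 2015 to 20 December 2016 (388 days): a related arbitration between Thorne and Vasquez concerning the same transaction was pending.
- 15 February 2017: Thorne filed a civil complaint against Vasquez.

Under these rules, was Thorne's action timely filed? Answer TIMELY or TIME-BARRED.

Taking the later of the act (20 October 2012) and discovery (18 July 2014), the claim accrued on 18 July 2014.
8 months from 18 July 2014 is 18 March 2015.
The plaintiff's legal incapacity from 28 October 2014 to 23 August 2015 tolled the period for 299 days, extending the deadline to 11 January 2016.
Because the pending related arbitration ran from 28 November 2015 to 20 December 2016, the deadline is extended by 388 days to 2 February 2017.
The 15 February 2017 filing falls after the 2 February 2017 deadline; the claim is time-barred.

TIME-BARRED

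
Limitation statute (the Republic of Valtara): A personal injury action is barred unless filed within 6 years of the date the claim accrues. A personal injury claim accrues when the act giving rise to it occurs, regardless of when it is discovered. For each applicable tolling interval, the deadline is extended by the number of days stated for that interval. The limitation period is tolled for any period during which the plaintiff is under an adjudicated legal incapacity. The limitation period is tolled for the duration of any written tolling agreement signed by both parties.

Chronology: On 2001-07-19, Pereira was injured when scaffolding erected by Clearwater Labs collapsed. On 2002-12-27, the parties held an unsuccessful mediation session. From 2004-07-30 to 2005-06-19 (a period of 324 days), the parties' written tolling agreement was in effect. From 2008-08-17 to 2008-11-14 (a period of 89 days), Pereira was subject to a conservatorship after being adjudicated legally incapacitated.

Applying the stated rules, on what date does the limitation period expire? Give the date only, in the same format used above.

The claim accrued on 2001-07-19, when the wrongful act occurred.
6 years from 2001-07-19 is 2007-07-19.
The period was tolled for 324 days by the written tolling agreement (2004-07-30 to 2005-06-19), pushing the deadline to 2008-06-07.
By the time the plaintiff's legal incapacity began on 2008-08-17, the limitation period had already expired on 2008-06-07; that interval cannot revive it.
The other events in the timeline have no effect on the limitation period under the stated rules.

2008-06-07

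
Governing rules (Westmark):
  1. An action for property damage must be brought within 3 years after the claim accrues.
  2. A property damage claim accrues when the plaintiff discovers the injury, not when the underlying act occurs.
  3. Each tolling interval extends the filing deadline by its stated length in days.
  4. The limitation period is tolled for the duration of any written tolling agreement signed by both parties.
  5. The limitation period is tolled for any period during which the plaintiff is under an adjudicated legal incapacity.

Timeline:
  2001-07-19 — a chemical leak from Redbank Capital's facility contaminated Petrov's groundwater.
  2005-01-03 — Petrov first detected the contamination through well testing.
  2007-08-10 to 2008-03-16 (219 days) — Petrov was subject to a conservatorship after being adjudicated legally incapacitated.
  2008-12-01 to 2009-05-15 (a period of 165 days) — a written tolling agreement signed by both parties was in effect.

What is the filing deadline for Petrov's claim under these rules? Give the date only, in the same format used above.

2008-08-09

The claim did not accrue until Petrov discovered the injury on 2005-01-03; the 2001-07-19 act date does not start the clock under the stated rule.
Adding the 3 years base period to 2005-01-03 gives a deadline of 2008-01-03, before any tolling.
Because the plaintiff's legal incapacity ran from 2007-08-10 to 2008-03-16, the deadline is extended by 219 days to 2008-08-09.
The written tolling agreement from 2008-12-01 to 2009-05-15 began after the period had already run on 2008-08-09, so it has no tolling effect.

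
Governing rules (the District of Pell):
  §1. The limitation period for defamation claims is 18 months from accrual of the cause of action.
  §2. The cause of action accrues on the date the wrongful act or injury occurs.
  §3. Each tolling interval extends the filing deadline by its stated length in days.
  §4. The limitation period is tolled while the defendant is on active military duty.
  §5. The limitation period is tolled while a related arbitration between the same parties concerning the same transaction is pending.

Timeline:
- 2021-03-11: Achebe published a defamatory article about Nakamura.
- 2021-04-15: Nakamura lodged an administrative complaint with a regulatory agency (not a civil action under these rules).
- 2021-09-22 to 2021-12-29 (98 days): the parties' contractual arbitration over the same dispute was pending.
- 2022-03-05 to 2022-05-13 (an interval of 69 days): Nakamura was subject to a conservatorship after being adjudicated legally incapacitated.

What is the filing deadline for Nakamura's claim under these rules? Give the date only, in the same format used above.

The limitation period began to run on 2021-03-11.
18 months from 2021-03-11 is 2022-09-11.
The period was tolled for 98 days by the pending related arbitration (2021-09-22 to 2021-12-29), pushing the deadline to 2022-12-18.
Although the plaintiff's incapacity ran from 2022-03-05 to 2022-05-13, the stated rules do not make that a tolling event, so it is disregarded.
None of the other events listed affects the running of the period under the stated rules.

2022-12-18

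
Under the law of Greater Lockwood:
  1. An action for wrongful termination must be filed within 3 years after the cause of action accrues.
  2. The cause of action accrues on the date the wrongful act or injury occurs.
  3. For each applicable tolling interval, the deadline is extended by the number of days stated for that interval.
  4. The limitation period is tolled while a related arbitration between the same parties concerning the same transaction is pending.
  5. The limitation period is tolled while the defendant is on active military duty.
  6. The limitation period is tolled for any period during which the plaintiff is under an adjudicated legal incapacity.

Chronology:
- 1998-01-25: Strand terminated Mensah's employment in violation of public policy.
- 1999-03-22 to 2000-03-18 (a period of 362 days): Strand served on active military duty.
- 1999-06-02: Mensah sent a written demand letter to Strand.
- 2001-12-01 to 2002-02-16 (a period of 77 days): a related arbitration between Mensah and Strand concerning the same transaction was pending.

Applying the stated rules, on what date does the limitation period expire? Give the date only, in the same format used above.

2002-04-09

The claim accrued on 1998-01-25, when the wrongful act occurred.
Adding the 3 years base period to 1998-01-25 gives a deadline of 2001-01-25, before any tolling.
The defendant's active military service from 1999-03-22 to 2000-03-18 tolled the period for 362 days, extending the deadline to 2002-01-22.
The pending related arbitration from 2001-12-01 to 2002-02-16 tolled the period for 77 days, extending the deadline to 2002-04-09.
None of the other events listed affects the running of the period under the stated rules.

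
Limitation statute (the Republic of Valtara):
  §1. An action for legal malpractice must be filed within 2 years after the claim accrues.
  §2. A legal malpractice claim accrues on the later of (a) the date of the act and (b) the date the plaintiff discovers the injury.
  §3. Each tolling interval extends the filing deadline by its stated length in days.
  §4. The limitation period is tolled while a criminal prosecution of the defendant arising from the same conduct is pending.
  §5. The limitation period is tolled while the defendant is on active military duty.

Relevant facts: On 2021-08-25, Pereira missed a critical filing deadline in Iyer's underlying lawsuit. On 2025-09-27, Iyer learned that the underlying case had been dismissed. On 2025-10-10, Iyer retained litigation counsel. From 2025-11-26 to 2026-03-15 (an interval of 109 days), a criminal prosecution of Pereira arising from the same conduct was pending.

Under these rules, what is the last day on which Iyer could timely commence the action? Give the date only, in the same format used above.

The claim accrued on 2025-09-27 — the later of the 2021-08-25 act and the 2025-09-27 discovery.
Adding the 2 years base period to 2025-09-27 gives a deadline of 2027-09-27, before any tolling.
The pending criminal prosecution from 2025-11-26 to 2026-03-15 tolled the period for 109 days, extending the deadline to 2028-01-14.
None of the other events listed affects the running of the period under the stated rules.

2028-01-14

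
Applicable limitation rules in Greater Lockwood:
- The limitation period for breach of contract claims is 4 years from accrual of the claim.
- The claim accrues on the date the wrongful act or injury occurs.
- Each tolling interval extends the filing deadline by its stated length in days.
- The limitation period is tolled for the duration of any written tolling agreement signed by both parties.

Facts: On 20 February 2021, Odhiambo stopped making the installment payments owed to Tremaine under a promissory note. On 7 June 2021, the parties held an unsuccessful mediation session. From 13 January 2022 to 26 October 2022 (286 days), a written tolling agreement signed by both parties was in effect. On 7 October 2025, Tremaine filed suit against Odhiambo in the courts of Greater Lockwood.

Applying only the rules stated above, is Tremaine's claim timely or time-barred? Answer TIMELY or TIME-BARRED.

TIMELY

The limitation period began to run on 20 February 2021.
4 years from 20 February 2021 is 20 February 2025.
The written tolling agreement from 13 January 2022 to 26 October 2022 tolled the period for 286 days, extending the deadline to 3 December 2025.
The other events in the timeline have no effect on the limitation period under the stated rules.
The 7 October 2025 filing precedes the 3 December 2025 deadline; the claim is timely.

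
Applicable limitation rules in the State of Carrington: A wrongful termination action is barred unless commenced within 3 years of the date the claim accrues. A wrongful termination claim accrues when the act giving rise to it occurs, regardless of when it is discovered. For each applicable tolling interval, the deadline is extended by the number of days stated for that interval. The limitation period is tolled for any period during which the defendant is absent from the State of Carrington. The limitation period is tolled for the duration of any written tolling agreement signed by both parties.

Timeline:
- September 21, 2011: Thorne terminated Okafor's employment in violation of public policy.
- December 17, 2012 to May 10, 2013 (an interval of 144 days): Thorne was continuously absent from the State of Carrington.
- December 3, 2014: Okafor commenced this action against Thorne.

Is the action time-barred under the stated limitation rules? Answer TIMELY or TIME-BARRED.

TIMELY

The limitation period began to run on September 21, 2011.
The untolled deadline — 3 years after September 21, 2011 — is September 21, 2014.
The period was tolled for 144 days by the defendant's absence from the jurisdiction (December 17, 2012 to May 10, 2013), pushing the deadline to February 12, 2015.
The December 3, 2014 filing precedes the February 12, 2015 deadline; the claim is timely.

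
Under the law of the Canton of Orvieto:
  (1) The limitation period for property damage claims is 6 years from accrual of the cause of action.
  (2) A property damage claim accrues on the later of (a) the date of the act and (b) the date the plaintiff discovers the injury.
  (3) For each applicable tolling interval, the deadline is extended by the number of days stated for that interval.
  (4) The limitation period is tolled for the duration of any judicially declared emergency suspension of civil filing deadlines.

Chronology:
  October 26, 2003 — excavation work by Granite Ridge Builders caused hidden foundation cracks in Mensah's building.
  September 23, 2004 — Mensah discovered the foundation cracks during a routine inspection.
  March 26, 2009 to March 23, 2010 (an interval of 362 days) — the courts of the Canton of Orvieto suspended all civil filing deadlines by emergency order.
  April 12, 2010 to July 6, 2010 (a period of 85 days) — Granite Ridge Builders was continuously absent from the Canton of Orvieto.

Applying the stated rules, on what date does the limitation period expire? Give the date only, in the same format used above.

September 20, 2011

Taking the later of the act (October 26, 2003) and discovery (September 23, 2004), the claim accrued on September 23, 2004.
The untolled deadline — 6 years after September 23, 2004 — is September 23, 2010.
The period was tolled for 362 days by the emergency suspension of filing deadlines (March 26, 2009 to March 23, 2010), pushing the deadline to September 20, 2011.
No stated provision tolls the period for the defendant's absence, so the interval from April 12, 2010 to July 6, 2010 has no effect on the deadline.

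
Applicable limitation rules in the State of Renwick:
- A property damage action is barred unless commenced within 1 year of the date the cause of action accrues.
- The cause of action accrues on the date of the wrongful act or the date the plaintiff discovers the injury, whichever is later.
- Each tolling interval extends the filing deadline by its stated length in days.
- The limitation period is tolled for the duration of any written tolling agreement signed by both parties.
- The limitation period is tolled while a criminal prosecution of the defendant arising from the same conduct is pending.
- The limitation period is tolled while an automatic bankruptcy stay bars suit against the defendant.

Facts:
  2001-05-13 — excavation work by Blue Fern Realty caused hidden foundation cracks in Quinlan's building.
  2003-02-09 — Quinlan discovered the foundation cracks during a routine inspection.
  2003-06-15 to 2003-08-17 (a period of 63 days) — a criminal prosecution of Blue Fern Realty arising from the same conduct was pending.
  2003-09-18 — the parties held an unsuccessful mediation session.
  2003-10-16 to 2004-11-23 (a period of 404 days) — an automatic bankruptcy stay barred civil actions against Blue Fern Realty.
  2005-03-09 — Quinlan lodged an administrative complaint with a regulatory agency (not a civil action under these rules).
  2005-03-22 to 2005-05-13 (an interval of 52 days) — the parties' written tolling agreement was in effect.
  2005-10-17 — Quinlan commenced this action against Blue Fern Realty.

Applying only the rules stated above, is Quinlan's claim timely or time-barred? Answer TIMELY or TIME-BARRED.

TIME-BARRED

Because discovery on 2003-02-09 post-dates the 2001-05-13 act, accrual under the later-of rule falls on 2003-02-09.
Adding the 1 year base period to 2003-02-09 gives a deadline of 2004-02-09, before any tolling.
The pending criminal prosecution from 2003-06-15 to 2003-08-17 tolled the period for 63 days, extending the deadline to 2004-04-12.
The period was tolled for 404 days by the automatic bankruptcy stay (2003-10-16 to 2004-11-23), pushing the deadline to 2005-05-21.
The period was tolled for 52 days by the written tolling agreement (2005-03-22 to 2005-05-13), pushing the deadline to 2005-07-12.
None of the other events listed affects the running of the period under the stated rules.
Quinlan filed on 2005-10-17, after the 2005-07-12 deadline, so the action is time-barred.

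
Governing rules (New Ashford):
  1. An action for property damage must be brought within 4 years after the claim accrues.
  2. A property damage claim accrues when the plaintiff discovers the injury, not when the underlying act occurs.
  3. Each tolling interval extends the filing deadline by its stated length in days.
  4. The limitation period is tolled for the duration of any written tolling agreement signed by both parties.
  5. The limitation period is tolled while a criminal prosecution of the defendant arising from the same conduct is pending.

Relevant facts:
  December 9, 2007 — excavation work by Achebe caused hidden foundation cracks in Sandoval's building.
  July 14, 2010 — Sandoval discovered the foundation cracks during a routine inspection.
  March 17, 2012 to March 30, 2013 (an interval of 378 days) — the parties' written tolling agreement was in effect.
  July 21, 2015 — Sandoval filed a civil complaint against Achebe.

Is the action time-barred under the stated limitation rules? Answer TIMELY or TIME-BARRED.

TIMELY

The claim did not accrue until Sandoval discovered the injury on July 14, 2010; the December 9, 2007 act date does not start the clock under the stated rule.
The untolled deadline — 4 years after July 14, 2010 — is July 14, 2014.
The written tolling agreement from March 17, 2012 to March 30, 2013 tolled the period for 378 days, extending the deadline to July 27, 2015.
Filing on July 21, 2015 beat the July 27, 2015 deadline — the action is timely.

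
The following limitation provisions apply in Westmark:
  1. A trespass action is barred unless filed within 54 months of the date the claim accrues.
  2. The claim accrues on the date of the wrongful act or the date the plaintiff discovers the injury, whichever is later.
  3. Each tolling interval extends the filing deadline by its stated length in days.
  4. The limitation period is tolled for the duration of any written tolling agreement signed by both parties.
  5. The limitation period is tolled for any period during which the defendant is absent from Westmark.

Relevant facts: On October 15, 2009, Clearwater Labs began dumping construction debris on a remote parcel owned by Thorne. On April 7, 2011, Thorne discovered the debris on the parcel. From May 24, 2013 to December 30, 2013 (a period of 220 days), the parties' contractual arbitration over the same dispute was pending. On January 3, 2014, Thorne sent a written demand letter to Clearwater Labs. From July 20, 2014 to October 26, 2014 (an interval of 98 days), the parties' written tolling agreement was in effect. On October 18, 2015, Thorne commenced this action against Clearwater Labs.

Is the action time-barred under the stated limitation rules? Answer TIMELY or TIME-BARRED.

TIMELY

Because discovery on April 7, 2011 post-dates the October 15, 2009 act, accrual under the later-of rule falls on April 7, 2011.
Adding the 54 months base period to April 7, 2011 gives a deadline of October 7, 2015, before any tolling.
The period was tolled for 98 days by the written tolling agreement (July 20, 2014 to October 26, 2014), pushing the deadline to January 13, 2016.
Although a pending arbitration ran from May 24, 2013 to December 30, 2013, the stated rules do not make that a tolling event, so it is disregarded.
The other events in the timeline have no effect on the limitation period under the stated rules.
Filing on October 18, 2015 beat the January 13, 2016 deadline — the action is timely.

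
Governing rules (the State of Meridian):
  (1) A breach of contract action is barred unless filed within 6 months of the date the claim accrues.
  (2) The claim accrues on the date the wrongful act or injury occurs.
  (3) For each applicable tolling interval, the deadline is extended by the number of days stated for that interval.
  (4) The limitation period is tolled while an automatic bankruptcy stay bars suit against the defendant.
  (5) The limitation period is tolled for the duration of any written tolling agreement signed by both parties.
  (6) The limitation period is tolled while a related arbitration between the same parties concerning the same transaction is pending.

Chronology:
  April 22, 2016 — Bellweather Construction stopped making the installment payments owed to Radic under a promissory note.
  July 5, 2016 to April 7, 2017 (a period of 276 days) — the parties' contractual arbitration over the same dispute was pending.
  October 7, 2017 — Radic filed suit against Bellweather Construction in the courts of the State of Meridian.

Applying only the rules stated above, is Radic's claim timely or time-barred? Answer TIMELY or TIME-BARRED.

The claim accrued on April 22, 2016, the date of the act.
Adding the 6 months base period to April 22, 2016 gives a deadline of October 22, 2016, before any tolling.
Because the pending related arbitration ran from July 5, 2016 to April 7, 2017, the deadline is extended by 276 days to July 25, 2017.
Radic filed on October 7, 2017, after the July 25, 2017 deadline, so the action is time-barred.

TIME-BARRED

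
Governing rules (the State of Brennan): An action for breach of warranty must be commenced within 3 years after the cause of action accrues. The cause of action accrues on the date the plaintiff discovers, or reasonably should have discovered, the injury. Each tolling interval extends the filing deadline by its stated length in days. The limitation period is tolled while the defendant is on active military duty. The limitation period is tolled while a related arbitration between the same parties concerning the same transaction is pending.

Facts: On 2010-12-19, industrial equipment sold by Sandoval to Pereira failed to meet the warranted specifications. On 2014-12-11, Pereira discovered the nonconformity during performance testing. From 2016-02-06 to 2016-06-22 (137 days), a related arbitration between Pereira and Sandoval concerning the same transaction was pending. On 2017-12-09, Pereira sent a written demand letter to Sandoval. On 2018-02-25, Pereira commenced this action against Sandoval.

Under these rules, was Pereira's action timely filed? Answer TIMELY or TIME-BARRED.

TIMELY

Under the discovery rule, the claim accrued on 2014-12-11, when Pereira discovered the injury — not on the 2010-12-19 date of the underlying act.
3 years from 2014-12-11 is 2017-12-11.
Because the pending related arbitration ran from 2016-02-06 to 2016-06-22, the deadline is extended by 137 days to 2018-04-27.
The other events in the timeline have no effect on the limitation period under the stated rules.
Filing on 2018-02-25 beat the 2018-04-27 deadline — the action is timely.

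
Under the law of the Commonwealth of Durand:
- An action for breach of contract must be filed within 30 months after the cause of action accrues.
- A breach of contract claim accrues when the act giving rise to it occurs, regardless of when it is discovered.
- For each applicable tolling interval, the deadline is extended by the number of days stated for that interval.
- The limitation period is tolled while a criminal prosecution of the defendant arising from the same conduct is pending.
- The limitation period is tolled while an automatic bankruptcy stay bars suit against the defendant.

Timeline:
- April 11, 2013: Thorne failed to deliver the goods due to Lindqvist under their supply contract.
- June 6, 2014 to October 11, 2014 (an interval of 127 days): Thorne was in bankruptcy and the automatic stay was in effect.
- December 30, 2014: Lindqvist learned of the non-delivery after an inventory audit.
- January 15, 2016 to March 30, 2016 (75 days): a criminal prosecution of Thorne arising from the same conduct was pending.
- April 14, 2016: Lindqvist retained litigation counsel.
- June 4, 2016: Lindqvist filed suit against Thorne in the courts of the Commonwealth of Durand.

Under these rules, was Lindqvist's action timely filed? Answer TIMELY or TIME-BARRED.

TIME-BARRED

Accrual is governed by the date of the act, so the period began to run on April 11, 2013; the later discovery on December 30, 2014 is irrelevant under the stated rule.
Adding the 30 months base period to April 11, 2013 gives a deadline of October 11, 2015, before any tolling.
Because the automatic bankruptcy stay ran from June 6, 2014 to October 11, 2014, the deadline is extended by 127 days to February 15, 2016.
The pending criminal prosecution from January 15, 2016 to March 30, 2016 tolled the period for 75 days, extending the deadline to April 30, 2016.
None of the other events listed affects the running of the period under the stated rules.
The June 4, 2016 filing falls after the April 30, 2016 deadline; the claim is time-barred.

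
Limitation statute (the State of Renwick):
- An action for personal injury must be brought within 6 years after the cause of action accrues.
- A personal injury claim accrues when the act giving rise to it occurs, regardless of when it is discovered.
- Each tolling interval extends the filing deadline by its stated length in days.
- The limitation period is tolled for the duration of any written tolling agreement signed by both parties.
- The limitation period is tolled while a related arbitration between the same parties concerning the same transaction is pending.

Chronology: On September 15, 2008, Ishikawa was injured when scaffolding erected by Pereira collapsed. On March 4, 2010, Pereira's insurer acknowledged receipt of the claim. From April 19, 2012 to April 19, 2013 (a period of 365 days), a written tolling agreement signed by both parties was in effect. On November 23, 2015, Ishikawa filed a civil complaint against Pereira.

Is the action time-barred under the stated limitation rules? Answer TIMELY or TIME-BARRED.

TIME-BARRED

The claim accrued on September 15, 2008, when the wrongful act occurred.
Adding the 6 years base period to September 15, 2008 gives a deadline of September 15, 2014, before any tolling.
The written tolling agreement from April 19, 2012 to April 19, 2013 tolled the period for 365 days, extending the deadline to September 15, 2015.
Nothing else in the chronology tolls or restarts the period.
The November 23, 2015 filing falls after the September 15, 2015 deadline; the claim is time-barred.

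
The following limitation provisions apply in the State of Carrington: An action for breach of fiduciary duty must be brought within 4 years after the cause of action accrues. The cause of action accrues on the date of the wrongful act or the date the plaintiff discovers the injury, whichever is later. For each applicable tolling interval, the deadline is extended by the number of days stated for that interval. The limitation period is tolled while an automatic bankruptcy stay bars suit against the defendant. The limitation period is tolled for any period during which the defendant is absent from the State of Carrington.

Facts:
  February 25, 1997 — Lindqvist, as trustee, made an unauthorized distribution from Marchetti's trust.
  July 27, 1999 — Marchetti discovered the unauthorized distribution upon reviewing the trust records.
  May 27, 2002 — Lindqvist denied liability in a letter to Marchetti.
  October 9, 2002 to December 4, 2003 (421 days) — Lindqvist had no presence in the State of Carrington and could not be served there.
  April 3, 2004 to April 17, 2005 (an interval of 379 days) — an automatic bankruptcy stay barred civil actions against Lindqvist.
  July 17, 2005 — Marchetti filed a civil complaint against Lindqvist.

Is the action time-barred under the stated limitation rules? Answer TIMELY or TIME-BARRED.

TIMELY

Because discovery on July 27, 1999 post-dates the February 25, 1997 act, accrual under the later-of rule falls on July 27, 1999.
Adding the 4 years base period to July 27, 1999 gives a deadline of July 27, 2003, before any tolling.
Because the defendant's absence from the jurisdiction ran from October 9, 2002 to December 4, 2003, the deadline is extended by 421 days to September 20, 2004.
The automatic bankruptcy stay from April 3, 2004 to April 17, 2005 tolled the period for 379 days, extending the deadline to October 4, 2005.
The other events in the timeline have no effect on the limitation period under the stated rules.
The July 17, 2005 filing precedes the October 4, 2005 deadline; the claim is timely.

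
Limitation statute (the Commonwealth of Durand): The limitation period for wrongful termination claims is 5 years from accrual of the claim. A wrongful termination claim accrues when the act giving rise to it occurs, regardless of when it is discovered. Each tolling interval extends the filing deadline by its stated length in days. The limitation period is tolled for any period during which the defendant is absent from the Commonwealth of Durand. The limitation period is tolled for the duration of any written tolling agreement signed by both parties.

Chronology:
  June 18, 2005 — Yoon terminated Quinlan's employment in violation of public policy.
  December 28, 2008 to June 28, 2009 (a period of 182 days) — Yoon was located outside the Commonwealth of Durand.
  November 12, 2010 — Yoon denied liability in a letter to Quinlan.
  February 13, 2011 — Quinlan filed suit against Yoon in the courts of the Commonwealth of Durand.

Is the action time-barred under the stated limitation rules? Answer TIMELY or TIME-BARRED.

TIME-BARRED

The claim accrued on June 18, 2005, the date of the act.
Adding the 5 years base period to June 18, 2005 gives a deadline of June 18, 2010, before any tolling.
The defendant's absence from the jurisdiction from December 28, 2008 to June 28, 2009 tolled the period for 182 days, extending the deadline to December 17, 2010.
None of the other events listed affects the running of the period under the stated rules.
Quinlan filed on February 13, 2011, after the December 17, 2010 deadline, so the action is time-barred.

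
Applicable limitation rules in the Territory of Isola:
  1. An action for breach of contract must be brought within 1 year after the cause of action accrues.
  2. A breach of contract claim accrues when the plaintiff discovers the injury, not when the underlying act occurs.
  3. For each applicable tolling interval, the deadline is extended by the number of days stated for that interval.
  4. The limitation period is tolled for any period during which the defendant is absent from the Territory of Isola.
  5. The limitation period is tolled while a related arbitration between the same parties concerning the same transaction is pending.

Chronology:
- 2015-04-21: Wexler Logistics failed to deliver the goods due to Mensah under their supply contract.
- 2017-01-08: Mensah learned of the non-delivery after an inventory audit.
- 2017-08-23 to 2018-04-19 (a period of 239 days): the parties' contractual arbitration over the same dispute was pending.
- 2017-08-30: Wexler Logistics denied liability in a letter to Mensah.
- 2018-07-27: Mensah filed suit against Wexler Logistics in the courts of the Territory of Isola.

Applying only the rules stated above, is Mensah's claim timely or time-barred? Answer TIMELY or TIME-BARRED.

Under the discovery rule, the claim accrued on 2017-01-08, when Mensah discovered the injury — not on the 2015-04-21 date of the underlying act.
The untolled deadline — 1 year after 2017-01-08 — is 2018-01-08.
The pending related arbitration from 2017-08-23 to 2018-04-19 tolled the period for 239 days, extending the deadline to 2018-09-04.
Nothing else in the chronology tolls or restarts the period.
The 2018-07-27 filing precedes the 2018-09-04 deadline; the claim is timely.

TIMELY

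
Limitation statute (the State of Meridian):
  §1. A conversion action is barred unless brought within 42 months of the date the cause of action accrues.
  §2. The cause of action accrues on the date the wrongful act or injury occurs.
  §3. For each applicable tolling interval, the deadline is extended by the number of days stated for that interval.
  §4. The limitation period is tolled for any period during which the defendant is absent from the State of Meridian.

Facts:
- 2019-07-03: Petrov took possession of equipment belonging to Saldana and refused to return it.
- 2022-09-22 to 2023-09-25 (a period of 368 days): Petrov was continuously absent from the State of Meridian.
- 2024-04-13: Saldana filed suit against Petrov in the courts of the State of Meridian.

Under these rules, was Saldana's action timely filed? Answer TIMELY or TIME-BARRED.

The claim accrued on 2019-07-03, when the wrongful act occurred.
42 months from 2019-07-03 is 2023-01-03.
The period was tolled for 368 days by the defendant's absence from the jurisdiction (2022-09-22 to 2023-09-25), pushing the deadline to 2024-01-06.
The 2024-04-13 filing falls after the 2024-01-06 deadline; the claim is time-barred.

TIME-BARRED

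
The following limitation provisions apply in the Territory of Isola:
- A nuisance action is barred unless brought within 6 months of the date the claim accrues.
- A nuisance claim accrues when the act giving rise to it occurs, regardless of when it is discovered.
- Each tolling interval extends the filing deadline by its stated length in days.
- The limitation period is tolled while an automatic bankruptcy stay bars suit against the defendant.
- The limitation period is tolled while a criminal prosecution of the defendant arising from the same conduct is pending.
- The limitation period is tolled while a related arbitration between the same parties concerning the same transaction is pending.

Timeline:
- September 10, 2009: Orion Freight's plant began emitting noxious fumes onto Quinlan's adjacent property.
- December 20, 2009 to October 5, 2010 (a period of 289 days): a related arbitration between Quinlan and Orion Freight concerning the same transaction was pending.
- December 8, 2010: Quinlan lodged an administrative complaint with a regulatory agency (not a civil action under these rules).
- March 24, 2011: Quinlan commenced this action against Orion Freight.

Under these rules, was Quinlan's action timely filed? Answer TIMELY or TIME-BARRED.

TIME-BARRED

The limitation period began to run on September 10, 2009.
6 months from September 10, 2009 is March 10, 2010.
The period was tolled for 289 days by the pending related arbitration (December 20, 2009 to October 5, 2010), pushing the deadline to December 24, 2010.
Nothing else in the chronology tolls or restarts the period.
Filing on March 24, 2011 missed the December 24, 2010 deadline — the action is time-barred.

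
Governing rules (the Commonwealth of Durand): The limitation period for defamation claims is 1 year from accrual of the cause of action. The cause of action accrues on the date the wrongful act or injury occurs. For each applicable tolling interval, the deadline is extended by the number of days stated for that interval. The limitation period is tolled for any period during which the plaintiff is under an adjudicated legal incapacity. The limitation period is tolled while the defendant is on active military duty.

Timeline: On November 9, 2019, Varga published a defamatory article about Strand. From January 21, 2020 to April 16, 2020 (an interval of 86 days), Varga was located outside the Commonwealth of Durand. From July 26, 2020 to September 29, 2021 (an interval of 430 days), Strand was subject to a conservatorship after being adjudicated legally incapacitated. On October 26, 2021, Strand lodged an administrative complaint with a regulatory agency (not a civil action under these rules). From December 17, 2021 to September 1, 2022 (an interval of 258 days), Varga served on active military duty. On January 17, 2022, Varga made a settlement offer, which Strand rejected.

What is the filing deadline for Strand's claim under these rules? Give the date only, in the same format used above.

The cause of action accrued on November 9, 2019, the date of the act.
The untolled deadline — 1 year after November 9, 2019 — is November 9, 2020.
The period was tolled for 430 days by the plaintiff's legal incapacity (July 26, 2020 to September 29, 2021), pushing the deadline to January 13, 2022.
The defendant's active military service from December 17, 2021 to September 1, 2022 tolled the period for 258 days, extending the deadline to September 28, 2022.
No stated provision tolls the period for the defendant's absence, so the interval from January 21, 2020 to April 16, 2020 has no effect on the deadline.
None of the other events listed affects the running of the period under the stated rules.

September 28, 2022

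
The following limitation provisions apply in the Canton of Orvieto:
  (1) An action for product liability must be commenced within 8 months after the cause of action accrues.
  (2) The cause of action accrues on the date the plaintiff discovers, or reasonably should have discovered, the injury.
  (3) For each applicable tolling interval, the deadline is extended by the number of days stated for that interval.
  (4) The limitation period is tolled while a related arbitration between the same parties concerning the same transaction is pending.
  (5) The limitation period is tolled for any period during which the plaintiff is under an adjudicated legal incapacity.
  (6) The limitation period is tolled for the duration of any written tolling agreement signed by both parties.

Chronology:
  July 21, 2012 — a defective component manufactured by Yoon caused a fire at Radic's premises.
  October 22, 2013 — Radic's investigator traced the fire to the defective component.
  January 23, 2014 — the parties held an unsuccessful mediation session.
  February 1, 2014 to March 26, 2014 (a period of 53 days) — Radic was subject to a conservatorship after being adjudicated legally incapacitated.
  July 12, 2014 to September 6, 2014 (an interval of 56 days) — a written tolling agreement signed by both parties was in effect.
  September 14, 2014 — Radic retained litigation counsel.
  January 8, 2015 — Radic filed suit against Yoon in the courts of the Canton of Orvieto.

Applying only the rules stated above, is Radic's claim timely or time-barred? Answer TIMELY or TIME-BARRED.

Under the discovery rule, the claim accrued on October 22, 2013, when Radic discovered the injury — not on the July 21, 2012 date of the underlying act.
The untolled deadline — 8 months after October 22, 2013 — is June 22, 2014.
The plaintiff's legal incapacity from February 1, 2014 to March 26, 2014 tolled the period for 53 days, extending the deadline to August 14, 2014.
Because the written tolling agreement ran from July 12, 2014 to September 6, 2014, the deadline is extended by 56 days to October 9, 2014.
None of the other events listed affects the running of the period under the stated rules.
The January 8, 2015 filing falls after the October 9, 2014 deadline; the claim is time-barred.

TIME-BARRED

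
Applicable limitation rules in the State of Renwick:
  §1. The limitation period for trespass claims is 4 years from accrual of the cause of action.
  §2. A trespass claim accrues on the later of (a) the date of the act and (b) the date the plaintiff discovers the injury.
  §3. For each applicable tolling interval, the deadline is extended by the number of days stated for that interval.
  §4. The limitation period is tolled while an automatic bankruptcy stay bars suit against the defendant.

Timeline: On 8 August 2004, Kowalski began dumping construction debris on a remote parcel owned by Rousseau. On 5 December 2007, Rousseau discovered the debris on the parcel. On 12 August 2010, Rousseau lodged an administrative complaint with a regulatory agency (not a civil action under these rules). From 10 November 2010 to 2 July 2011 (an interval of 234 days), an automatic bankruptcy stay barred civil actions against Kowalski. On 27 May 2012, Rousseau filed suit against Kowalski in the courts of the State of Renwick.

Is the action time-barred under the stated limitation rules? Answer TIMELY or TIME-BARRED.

The claim accrued on 5 December 2007 — the later of the 8 August 2004 act and the 5 December 2007 discovery.
4 years from 5 December 2007 is 5 December 2011.
Because the automatic bankruptcy stay ran from 10 November 2010 to 2 July 2011, the deadline is extended by 234 days to 26 July 2012.
Nothing else in the chronology tolls or restarts the period.
Rousseau filed on 27 May 2012, before the 26 July 2012 deadline, so the action is timely.

TIMELY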